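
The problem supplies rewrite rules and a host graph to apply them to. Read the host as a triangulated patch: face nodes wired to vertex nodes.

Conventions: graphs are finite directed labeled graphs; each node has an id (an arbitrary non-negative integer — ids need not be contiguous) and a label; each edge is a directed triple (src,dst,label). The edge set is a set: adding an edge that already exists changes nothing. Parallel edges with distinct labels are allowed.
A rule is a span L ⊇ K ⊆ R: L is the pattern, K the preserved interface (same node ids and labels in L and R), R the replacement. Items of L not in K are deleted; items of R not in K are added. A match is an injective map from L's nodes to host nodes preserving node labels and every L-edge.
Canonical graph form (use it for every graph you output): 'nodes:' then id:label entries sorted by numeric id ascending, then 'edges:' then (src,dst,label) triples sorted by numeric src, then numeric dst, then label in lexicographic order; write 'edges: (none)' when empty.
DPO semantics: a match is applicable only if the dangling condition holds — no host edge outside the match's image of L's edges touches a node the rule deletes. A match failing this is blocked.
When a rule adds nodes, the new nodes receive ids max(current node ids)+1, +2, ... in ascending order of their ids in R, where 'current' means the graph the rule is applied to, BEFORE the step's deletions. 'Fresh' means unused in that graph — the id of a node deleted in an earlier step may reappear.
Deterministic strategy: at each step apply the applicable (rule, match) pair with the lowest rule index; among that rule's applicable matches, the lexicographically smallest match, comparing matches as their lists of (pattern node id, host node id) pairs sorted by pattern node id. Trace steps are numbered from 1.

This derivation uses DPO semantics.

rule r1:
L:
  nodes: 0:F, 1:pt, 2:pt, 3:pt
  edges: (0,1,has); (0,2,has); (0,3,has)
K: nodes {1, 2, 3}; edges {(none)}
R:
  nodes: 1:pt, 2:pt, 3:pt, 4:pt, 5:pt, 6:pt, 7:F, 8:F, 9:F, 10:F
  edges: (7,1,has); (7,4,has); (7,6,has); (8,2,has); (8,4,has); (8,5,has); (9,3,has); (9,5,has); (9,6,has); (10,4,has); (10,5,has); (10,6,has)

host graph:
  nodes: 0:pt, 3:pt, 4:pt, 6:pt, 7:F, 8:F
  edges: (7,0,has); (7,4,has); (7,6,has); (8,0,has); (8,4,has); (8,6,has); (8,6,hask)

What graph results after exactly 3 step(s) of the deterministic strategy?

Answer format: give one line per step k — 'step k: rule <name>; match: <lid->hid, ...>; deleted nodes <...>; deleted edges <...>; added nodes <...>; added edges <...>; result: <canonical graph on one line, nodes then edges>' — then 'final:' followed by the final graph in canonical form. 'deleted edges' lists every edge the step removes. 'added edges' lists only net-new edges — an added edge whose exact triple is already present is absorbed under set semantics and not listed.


step 1: rule r1; match: 0->7, 1->0, 2->4, 3->6; deleted nodes 7; deleted edges (7,0,has); (7,4,has); (7,6,has); added nodes 9, 10, 11, 12, 13, 14, 15; added edges (12,0,has); (12,9,has); (12,11,has); (13,4,has); (13,9,has); (13,10,has); (14,6,has); (14,10,has); (14,11,has); (15,9,has); (15,10,has); (15,11,has); result: nodes: 0:pt, 3:pt, 4:pt, 6:pt, 8:F, 9:pt, 10:pt, 11:pt, 12:F, 13:F, 14:F, 15:F edges: (8,0,has); (8,4,has); (8,6,has); (8,6,hask); (12,0,has); (12,9,has); (12,11,has); (13,4,has); (13,9,has); (13,10,has); (14,6,has); (14,10,has); (14,11,has); (15,9,has); (15,10,has); (15,11,has)
step 2: rule r1; match: 0->12, 1->0, 2->9, 3->11; deleted nodes 12; deleted edges (12,0,has); (12,9,has); (12,11,has); added nodes 16, 17, 18, 19, 20, 21, 22; added edges (19,0,has); (19,16,has); (19,18,has); (20,9,has); (20,16,has); (20,17,has); (21,11,has); (21,17,has); (21,18,has); (22,16,has); (22,17,has); (22,18,has); result: nodes: 0:pt, 3:pt, 4:pt, 6:pt, 8:F, 9:pt, 10:pt, 11:pt, 13:F, 14:F, 15:F, 16:pt, 17:pt, 18:pt, 19:F, 20:F, 21:F, 22:F edges: (8,0,has); (8,4,has); (8,6,has); (8,6,hask); (13,4,has); (13,9,has); (13,10,has); (14,6,has); (14,10,has); (14,11,has); (15,9,has); (15,10,has); (15,11,has); (19,0,has); (19,16,has); (19,18,has); (20,9,has); (20,16,has); (20,17,has); (21,11,has); (21,17,has); (21,18,has); (22,16,has); (22,17,has); (22,18,has)
step 3: rule r1; match: 0->13, 1->4, 2->9, 3->10; deleted nodes 13; deleted edges (13,4,has); (13,9,has); (13,10,has); added nodes 23, 24, 25, 26, 27, 28, 29; added edges (26,4,has); (26,23,has); (26,25,has); (27,9,has); (27,23,has); (27,24,has); (28,10,has); (28,24,has); (28,25,has); (29,23,has); (29,24,has); (29,25,has); result: nodes: 0:pt, 3:pt, 4:pt, 6:pt, 8:F, 9:pt, 10:pt, 11:pt, 14:F, 15:F, 16:pt, 17:pt, 18:pt, 19:F, 20:F, 21:F, 22:F, 23:pt, 24:pt, 25:pt, 26:F, 27:F, 28:F, 29:F edges: (8,0,has); (8,4,has); (8,6,has); (8,6,hask); (14,6,has); (14,10,has); (14,11,has); (15,9,has); (15,10,has); (15,11,has); (19,0,has); (19,16,has); (19,18,has); (20,9,has); (20,16,has); (20,17,has); (21,11,has); (21,17,has); (21,18,has); (22,16,has); (22,17,has); (22,18,has); (26,4,has); (26,23,has); (26,25,has); (27,9,has); (27,23,has); (27,24,has); (28,10,has); (28,24,has); (28,25,has); (29,23,has); (29,24,has); (29,25,has)
final:
nodes: 0:pt, 3:pt, 4:pt, 6:pt, 8:F, 9:pt, 10:pt, 11:pt, 14:F, 15:F, 16:pt, 17:pt, 18:pt, 19:F, 20:F, 21:F, 22:F, 23:pt, 24:pt, 25:pt, 26:F, 27:F, 28:F, 29:F
edges: (8,0,has); (8,4,has); (8,6,has); (8,6,hask); (14,6,has); (14,10,has); (14,11,has); (15,9,has); (15,10,has); (15,11,has); (19,0,has); (19,16,has); (19,18,has); (20,9,has); (20,16,has); (20,17,has); (21,11,has); (21,17,has); (21,18,has); (22,16,has); (22,17,has); (22,18,has); (26,4,has); (26,23,has); (26,25,has); (27,9,has); (27,23,has); (27,24,has); (28,10,has); (28,24,has); (28,25,has); (29,23,has); (29,24,has); (29,25,has)


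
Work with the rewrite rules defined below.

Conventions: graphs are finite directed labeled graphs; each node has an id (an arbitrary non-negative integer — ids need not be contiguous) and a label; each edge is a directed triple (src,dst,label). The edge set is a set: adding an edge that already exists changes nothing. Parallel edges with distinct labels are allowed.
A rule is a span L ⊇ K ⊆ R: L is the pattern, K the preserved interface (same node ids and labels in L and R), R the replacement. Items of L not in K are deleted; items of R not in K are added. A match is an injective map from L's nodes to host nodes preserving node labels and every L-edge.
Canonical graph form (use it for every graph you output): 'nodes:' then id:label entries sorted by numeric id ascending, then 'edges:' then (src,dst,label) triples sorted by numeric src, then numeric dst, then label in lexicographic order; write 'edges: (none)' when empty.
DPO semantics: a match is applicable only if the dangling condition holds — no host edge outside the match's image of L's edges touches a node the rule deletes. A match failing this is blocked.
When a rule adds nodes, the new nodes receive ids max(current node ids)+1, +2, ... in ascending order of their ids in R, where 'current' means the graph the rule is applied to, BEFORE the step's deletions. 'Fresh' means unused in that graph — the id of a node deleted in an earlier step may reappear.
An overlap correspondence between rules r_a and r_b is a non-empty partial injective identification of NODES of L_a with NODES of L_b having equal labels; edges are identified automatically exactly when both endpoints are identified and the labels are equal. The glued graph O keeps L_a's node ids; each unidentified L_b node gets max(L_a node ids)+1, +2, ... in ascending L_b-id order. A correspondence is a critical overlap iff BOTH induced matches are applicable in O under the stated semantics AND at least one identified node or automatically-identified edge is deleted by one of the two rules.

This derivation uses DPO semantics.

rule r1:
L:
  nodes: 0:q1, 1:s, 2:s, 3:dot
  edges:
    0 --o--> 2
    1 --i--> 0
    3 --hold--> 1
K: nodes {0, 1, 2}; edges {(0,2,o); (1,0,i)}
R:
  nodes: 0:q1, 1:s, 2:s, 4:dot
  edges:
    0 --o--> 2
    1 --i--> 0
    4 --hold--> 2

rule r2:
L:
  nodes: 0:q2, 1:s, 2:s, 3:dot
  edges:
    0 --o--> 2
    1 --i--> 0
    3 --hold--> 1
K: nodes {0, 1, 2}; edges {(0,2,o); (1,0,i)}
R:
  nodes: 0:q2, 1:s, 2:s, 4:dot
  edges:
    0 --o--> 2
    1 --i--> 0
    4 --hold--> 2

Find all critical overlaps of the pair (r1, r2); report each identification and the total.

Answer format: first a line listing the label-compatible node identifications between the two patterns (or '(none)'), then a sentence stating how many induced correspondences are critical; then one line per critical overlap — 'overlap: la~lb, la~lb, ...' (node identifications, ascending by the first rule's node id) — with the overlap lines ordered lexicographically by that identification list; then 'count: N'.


label-compatible node identifications between L(r1) and L(r2): 1~1, 1~2, 2~1, 2~2, 3~3
2 of the induced correspondences are critical overlaps of r1 and r2.
overlap: 1~1, 2~2, 3~3
overlap: 1~1, 3~3
count: 2


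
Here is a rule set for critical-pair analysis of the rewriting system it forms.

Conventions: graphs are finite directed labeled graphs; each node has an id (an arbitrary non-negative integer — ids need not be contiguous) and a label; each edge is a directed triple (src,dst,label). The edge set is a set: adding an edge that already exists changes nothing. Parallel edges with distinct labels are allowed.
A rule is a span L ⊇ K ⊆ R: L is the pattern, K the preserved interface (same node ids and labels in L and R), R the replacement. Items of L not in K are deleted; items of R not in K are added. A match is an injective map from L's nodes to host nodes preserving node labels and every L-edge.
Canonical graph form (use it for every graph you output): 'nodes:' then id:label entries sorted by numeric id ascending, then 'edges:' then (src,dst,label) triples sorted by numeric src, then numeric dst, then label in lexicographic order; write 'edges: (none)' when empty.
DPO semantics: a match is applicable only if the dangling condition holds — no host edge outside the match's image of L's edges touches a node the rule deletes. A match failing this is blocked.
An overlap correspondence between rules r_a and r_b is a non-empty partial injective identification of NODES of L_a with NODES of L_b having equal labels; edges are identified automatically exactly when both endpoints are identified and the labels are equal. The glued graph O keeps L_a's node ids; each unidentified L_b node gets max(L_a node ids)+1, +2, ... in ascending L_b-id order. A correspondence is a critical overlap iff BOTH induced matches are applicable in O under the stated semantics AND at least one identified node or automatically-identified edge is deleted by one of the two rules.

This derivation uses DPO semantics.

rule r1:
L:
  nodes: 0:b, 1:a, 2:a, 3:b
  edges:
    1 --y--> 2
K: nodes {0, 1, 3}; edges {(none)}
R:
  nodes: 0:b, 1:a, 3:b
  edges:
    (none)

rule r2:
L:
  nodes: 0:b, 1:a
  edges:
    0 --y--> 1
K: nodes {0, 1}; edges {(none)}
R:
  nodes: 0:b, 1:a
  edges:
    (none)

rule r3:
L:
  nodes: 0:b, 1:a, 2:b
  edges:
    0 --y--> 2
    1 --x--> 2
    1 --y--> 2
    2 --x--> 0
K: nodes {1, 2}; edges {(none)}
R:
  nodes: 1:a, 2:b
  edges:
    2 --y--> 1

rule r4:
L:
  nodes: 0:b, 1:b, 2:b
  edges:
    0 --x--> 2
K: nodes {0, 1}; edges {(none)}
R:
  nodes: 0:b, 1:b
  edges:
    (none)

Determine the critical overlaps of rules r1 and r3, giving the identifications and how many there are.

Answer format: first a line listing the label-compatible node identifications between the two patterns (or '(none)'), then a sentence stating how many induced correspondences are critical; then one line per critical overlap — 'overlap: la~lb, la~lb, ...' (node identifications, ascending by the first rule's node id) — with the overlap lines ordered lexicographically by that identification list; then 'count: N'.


label-compatible node identifications between L(r1) and L(r3): 0~0, 0~2, 1~1, 2~1, 3~0, 3~2
8 of the induced correspondences are critical overlaps of r1 and r3.
overlap: 0~0
overlap: 0~0, 1~1
overlap: 0~0, 1~1, 3~2
overlap: 0~0, 3~2
overlap: 0~2, 1~1, 3~0
overlap: 0~2, 3~0
overlap: 1~1, 3~0
overlap: 3~0
count: 8


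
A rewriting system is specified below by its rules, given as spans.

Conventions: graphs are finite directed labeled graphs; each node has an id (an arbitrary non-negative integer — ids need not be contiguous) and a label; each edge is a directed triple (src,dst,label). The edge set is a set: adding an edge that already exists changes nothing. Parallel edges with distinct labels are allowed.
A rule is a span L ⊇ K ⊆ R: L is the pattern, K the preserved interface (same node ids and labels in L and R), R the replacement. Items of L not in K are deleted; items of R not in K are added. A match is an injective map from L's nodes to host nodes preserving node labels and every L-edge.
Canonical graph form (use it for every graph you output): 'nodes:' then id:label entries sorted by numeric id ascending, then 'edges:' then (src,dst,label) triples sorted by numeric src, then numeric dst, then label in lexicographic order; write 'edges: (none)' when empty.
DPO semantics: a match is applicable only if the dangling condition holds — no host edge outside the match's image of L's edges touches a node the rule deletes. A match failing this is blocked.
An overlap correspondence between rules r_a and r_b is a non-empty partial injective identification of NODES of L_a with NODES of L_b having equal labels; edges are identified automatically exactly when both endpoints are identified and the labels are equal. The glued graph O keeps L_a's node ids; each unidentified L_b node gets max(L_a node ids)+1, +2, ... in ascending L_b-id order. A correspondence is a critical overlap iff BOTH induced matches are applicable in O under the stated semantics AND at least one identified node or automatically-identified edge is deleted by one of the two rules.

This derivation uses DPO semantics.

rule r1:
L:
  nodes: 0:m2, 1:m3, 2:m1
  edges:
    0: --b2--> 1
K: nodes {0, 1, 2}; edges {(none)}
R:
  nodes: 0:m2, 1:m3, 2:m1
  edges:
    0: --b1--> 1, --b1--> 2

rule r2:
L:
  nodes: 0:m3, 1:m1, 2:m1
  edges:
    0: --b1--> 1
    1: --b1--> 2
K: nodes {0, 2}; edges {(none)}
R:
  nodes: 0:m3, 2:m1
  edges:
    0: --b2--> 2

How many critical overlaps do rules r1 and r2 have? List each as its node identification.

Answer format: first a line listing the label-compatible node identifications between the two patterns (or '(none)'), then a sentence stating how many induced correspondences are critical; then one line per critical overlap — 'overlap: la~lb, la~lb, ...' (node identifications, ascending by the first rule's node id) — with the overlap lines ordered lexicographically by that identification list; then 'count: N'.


label-compatible node identifications between L(r1) and L(r2): 1~0, 2~1, 2~2
2 of the induced correspondences are critical overlaps of r1 and r2.
overlap: 1~0, 2~1
overlap: 2~1
count: 2


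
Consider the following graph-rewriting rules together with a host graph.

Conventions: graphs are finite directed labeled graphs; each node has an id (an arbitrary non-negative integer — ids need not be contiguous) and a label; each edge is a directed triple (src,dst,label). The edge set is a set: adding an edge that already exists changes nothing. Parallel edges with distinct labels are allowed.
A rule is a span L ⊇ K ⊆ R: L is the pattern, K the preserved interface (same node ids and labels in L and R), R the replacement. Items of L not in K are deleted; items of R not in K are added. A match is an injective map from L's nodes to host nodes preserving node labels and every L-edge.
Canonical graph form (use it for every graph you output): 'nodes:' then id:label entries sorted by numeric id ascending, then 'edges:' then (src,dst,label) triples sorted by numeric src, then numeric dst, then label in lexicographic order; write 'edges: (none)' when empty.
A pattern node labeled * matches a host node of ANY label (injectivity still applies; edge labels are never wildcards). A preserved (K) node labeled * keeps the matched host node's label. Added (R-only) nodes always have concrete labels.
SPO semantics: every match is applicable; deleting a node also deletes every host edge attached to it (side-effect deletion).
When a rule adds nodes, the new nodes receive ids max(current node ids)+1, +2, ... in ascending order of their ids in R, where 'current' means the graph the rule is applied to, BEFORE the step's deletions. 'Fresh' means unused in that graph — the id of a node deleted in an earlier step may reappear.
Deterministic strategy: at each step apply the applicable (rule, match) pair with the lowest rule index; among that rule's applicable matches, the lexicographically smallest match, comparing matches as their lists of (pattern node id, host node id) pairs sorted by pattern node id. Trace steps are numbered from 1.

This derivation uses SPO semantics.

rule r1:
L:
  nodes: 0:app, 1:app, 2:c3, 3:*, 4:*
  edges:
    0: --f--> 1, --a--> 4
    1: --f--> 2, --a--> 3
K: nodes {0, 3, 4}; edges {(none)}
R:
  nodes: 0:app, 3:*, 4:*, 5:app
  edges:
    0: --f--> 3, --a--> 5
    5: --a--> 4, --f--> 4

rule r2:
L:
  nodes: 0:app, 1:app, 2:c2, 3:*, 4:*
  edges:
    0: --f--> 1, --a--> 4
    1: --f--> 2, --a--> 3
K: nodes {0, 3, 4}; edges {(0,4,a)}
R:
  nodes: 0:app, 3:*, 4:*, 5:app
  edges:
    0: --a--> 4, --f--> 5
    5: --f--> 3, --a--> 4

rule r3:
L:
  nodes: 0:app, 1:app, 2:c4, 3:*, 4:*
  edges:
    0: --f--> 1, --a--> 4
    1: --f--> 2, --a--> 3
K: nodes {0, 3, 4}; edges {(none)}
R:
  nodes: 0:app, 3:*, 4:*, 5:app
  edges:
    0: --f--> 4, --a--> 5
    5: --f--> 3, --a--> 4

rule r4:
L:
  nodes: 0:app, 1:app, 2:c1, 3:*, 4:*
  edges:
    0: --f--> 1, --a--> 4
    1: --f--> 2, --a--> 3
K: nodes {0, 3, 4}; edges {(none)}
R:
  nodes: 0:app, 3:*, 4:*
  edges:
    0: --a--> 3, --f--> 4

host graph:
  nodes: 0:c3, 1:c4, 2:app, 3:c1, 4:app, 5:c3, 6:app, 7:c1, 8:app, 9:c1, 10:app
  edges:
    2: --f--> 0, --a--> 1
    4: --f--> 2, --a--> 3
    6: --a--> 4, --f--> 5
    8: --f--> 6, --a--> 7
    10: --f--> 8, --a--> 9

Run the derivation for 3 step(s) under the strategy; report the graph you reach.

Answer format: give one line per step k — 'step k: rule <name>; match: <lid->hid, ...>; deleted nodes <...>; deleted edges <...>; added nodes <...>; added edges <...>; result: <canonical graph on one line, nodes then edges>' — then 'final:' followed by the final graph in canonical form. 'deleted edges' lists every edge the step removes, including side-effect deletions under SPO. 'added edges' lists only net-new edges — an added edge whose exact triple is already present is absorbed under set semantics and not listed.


step 1: rule r1; match: 0->4, 1->2, 2->0, 3->1, 4->3; deleted nodes 0, 2; deleted edges (2,0,f); (2,1,a); (4,2,f); (4,3,a); added nodes 11; added edges (4,1,f); (4,11,a); (11,3,a); (11,3,f); result: nodes: 1:c4, 3:c1, 4:app, 5:c3, 6:app, 7:c1, 8:app, 9:c1, 10:app, 11:app edges: (4,1,f); (4,11,a); (6,4,a); (6,5,f); (8,6,f); (8,7,a); (10,8,f); (10,9,a); (11,3,a); (11,3,f)
step 2: rule r1; match: 0->8, 1->6, 2->5, 3->4, 4->7; deleted nodes 5, 6; deleted edges (6,4,a); (6,5,f); (8,6,f); (8,7,a); added nodes 12; added edges (8,4,f); (8,12,a); (12,7,a); (12,7,f); result: nodes: 1:c4, 3:c1, 4:app, 7:c1, 8:app, 9:c1, 10:app, 11:app, 12:app edges: (4,1,f); (4,11,a); (8,4,f); (8,12,a); (10,8,f); (10,9,a); (11,3,a); (11,3,f); (12,7,a); (12,7,f)
step 3: rule r3; match: 0->8, 1->4, 2->1, 3->11, 4->12; deleted nodes 1, 4; deleted edges (4,1,f); (4,11,a); (8,4,f); (8,12,a); added nodes 13; added edges (8,12,f); (8,13,a); (13,11,f); (13,12,a); result: nodes: 3:c1, 7:c1, 8:app, 9:c1, 10:app, 11:app, 12:app, 13:app edges: (8,12,f); (8,13,a); (10,8,f); (10,9,a); (11,3,a); (11,3,f); (12,7,a); (12,7,f); (13,11,f); (13,12,a)
final:
nodes: 3:c1, 7:c1, 8:app, 9:c1, 10:app, 11:app, 12:app, 13:app
edges: (8,12,f); (8,13,a); (10,8,f); (10,9,a); (11,3,a); (11,3,f); (12,7,a); (12,7,f); (13,11,f); (13,12,a)


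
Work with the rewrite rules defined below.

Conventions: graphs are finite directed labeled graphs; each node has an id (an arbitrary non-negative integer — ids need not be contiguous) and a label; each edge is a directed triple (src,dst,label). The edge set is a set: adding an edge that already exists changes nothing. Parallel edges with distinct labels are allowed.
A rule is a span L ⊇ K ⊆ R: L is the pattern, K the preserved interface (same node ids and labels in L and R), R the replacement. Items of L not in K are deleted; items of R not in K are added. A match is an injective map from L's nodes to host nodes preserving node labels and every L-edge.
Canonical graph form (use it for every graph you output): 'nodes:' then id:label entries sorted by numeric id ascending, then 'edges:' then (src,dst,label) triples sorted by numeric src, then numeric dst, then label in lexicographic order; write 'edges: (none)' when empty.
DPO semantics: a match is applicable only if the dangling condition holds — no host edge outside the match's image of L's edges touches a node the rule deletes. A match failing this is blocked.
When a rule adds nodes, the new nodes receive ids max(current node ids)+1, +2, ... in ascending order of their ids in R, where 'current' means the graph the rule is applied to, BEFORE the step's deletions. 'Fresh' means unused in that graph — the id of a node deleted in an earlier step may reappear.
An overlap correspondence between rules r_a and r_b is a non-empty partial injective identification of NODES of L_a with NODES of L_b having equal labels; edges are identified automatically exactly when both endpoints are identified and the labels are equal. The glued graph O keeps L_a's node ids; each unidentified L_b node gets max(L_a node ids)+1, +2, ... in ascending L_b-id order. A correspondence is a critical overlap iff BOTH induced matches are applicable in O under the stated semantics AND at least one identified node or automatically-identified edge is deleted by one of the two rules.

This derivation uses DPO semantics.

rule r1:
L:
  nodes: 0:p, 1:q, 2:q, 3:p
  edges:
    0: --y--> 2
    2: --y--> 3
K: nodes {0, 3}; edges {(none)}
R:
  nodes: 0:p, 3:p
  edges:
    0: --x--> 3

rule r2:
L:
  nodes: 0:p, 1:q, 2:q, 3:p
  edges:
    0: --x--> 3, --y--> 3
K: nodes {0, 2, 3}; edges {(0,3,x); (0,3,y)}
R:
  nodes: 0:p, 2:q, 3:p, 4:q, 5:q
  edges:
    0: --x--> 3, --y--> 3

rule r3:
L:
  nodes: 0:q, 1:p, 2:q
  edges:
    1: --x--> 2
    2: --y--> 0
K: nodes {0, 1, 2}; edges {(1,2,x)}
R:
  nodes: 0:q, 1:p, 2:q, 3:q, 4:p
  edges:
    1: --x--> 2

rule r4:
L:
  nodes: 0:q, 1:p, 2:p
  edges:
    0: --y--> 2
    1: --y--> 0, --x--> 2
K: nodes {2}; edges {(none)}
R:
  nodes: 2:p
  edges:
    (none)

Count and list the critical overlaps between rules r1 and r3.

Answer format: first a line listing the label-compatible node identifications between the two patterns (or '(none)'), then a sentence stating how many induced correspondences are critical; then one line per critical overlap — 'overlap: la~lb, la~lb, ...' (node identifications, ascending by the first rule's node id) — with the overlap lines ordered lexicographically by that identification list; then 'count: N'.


label-compatible node identifications between L(r1) and L(r3): 0~1, 1~0, 1~2, 2~0, 2~2, 3~1
0 of the induced correspondences are critical overlaps of r1 and r3.
count: 0


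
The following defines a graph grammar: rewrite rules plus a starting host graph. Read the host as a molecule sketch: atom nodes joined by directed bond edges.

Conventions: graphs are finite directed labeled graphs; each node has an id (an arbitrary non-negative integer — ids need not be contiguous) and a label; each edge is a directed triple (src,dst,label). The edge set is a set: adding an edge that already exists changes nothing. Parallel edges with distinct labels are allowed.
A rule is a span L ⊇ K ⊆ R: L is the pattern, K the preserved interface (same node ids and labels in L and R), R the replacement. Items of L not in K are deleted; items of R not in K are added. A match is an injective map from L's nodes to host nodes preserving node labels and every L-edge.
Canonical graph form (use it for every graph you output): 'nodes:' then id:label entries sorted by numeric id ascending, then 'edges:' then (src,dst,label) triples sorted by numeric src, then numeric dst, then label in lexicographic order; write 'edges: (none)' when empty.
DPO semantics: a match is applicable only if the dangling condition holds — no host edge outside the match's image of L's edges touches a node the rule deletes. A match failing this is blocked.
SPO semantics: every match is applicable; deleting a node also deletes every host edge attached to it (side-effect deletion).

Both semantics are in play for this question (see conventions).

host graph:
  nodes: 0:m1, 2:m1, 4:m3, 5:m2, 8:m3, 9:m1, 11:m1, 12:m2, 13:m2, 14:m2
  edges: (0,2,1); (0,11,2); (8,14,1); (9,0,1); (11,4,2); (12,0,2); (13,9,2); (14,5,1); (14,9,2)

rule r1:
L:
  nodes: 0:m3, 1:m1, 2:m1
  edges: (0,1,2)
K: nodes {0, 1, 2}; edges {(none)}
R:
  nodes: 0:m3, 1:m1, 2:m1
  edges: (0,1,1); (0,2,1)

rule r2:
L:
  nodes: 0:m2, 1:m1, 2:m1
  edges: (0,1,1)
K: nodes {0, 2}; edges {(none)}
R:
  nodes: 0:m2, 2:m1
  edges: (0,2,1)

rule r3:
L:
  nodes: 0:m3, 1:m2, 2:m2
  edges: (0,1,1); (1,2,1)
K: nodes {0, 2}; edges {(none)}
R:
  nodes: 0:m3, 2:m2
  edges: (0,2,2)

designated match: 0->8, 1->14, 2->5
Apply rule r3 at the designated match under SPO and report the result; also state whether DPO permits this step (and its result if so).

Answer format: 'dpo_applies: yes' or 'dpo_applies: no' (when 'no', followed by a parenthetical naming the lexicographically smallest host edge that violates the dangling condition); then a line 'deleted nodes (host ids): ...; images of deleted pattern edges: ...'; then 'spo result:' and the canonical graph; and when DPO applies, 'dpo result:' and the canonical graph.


dpo_applies: no
(the rule deletes node 14, which keeps host edge (14,9,2) outside the match image — the dangling condition fails, DPO blocks; SPO proceeds and side-deletes such edges)
deleted nodes (host ids): 14; images of deleted pattern edges: (8,14,1); (14,5,1)
spo result:
nodes: 0:m1, 2:m1, 4:m3, 5:m2, 8:m3, 9:m1, 11:m1, 12:m2, 13:m2
edges: (0,2,1); (0,11,2); (8,5,2); (9,0,1); (11,4,2); (12,0,2); (13,9,2)


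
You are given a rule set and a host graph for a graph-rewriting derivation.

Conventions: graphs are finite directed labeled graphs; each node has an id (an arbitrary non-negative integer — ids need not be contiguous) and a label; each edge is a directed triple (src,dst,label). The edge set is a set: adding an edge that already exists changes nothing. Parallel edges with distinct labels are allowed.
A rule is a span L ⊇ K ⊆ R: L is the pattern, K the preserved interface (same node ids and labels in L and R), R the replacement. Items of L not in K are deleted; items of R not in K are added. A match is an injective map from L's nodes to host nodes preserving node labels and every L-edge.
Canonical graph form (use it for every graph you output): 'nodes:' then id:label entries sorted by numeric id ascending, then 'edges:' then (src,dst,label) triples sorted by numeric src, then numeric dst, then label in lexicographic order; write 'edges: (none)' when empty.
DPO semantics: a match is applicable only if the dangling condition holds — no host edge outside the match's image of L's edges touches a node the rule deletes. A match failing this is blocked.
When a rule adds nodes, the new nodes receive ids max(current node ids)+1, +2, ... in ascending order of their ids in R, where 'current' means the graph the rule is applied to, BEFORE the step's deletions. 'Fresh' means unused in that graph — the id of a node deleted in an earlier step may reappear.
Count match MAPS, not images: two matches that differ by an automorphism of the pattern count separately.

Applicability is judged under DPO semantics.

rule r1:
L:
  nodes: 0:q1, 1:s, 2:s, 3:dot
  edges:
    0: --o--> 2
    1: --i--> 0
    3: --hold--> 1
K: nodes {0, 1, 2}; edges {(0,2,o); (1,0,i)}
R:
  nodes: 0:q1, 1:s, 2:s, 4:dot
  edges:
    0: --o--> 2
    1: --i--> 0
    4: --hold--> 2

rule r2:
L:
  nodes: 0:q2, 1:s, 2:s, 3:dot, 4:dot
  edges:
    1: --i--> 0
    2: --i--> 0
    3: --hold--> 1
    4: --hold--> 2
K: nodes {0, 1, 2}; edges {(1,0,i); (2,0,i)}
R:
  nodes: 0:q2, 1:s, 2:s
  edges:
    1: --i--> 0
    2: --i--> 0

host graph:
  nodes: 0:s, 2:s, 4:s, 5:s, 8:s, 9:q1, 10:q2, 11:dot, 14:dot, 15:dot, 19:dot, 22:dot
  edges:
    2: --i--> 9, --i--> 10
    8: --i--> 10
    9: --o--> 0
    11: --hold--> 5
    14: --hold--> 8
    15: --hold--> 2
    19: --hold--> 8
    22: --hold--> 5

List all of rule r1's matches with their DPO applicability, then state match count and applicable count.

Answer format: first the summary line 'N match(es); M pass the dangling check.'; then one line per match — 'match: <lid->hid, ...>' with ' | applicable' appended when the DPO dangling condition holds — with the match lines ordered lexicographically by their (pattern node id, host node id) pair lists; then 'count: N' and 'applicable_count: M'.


1 match(es); 1 pass the dangling check.
match: 0->9, 1->2, 2->0, 3->15 | applicable
count: 1
applicable_count: 1


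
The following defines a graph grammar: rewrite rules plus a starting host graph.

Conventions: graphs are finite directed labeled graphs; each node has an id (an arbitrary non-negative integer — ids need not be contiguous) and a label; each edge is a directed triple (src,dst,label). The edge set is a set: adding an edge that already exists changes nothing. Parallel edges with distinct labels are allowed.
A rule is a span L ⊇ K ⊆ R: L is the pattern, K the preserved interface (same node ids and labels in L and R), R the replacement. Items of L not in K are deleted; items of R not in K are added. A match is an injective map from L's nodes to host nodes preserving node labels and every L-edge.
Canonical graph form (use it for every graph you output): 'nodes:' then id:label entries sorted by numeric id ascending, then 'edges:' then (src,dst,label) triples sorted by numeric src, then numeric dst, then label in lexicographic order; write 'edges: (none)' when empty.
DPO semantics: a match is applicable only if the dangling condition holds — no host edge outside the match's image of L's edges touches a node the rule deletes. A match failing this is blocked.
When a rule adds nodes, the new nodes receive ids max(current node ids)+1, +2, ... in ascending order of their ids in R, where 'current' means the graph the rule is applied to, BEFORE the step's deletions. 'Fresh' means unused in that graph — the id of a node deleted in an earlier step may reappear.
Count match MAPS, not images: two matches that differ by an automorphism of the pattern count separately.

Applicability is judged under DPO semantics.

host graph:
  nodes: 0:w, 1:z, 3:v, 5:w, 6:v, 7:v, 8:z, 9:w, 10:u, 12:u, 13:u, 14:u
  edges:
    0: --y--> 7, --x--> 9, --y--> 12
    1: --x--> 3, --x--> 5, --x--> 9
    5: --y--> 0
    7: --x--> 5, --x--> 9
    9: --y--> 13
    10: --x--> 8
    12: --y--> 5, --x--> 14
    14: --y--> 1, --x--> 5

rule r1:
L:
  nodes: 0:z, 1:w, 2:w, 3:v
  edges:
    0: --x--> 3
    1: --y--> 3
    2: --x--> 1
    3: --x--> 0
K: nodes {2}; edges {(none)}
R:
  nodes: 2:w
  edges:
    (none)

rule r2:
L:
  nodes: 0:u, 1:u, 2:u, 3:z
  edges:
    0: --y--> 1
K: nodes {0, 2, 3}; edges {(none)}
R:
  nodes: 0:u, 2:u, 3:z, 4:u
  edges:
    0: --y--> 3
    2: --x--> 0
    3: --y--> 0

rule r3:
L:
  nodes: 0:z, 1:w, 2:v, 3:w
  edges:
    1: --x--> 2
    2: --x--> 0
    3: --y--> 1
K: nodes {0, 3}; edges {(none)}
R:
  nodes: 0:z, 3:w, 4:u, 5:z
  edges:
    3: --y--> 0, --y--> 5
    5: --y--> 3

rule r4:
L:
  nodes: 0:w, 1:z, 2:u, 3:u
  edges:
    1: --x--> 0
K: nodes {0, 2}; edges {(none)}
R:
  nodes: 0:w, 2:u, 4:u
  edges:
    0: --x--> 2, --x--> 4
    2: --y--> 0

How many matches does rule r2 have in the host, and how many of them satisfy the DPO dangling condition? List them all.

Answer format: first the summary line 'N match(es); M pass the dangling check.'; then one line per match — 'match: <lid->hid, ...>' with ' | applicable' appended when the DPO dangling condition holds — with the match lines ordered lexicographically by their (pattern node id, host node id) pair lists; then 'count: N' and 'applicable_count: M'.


0 match(es); 0 pass the dangling check.
count: 0
applicable_count: 0


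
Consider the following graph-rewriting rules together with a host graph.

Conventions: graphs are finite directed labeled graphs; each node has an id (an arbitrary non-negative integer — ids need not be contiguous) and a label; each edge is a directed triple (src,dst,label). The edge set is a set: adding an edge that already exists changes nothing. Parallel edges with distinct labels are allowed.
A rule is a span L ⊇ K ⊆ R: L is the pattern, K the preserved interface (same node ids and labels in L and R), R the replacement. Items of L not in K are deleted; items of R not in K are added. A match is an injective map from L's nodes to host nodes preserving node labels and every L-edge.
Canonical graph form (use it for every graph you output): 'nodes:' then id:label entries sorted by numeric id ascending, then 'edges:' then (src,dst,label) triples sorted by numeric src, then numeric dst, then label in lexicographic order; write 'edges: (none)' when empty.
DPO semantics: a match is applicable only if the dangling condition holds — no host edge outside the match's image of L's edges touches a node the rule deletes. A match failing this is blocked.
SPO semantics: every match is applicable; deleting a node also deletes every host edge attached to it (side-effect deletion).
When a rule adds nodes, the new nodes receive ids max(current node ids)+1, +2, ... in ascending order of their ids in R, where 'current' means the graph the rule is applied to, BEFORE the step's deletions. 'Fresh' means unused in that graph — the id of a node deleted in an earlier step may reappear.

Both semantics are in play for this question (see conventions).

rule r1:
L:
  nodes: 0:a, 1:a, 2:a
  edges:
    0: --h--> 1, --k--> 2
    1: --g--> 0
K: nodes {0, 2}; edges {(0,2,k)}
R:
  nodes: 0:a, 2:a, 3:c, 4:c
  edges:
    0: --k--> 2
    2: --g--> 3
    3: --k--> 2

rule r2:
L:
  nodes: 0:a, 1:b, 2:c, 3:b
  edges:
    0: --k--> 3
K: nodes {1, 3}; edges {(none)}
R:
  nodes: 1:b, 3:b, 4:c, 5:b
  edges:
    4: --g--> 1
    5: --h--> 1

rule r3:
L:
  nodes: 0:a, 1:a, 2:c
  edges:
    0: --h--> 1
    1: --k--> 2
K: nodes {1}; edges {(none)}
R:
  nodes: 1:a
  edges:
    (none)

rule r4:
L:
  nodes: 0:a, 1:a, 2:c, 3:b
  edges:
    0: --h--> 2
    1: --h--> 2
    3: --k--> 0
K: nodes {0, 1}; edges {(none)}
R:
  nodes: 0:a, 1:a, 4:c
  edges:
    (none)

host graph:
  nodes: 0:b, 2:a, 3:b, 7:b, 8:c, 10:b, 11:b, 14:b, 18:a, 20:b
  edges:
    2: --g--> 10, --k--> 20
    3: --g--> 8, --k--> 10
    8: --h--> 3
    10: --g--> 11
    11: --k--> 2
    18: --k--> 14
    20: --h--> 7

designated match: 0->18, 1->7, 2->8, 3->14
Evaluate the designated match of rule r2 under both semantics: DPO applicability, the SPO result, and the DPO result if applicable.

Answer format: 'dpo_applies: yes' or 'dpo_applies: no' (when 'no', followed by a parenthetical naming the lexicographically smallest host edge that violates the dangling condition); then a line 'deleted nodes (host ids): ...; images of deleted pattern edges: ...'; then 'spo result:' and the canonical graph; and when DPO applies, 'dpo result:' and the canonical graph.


dpo_applies: no
(the rule deletes node 8, which keeps host edge (3,8,g) outside the match image — the dangling condition fails, DPO blocks; SPO proceeds and side-deletes such edges)
deleted nodes (host ids): 8, 18; images of deleted pattern edges: (18,14,k)
spo result:
nodes: 0:b, 2:a, 3:b, 7:b, 10:b, 11:b, 14:b, 20:b, 21:c, 22:b
edges: (2,10,g); (2,20,k); (3,10,k); (10,11,g); (11,2,k); (20,7,h); (21,7,g); (22,7,h)


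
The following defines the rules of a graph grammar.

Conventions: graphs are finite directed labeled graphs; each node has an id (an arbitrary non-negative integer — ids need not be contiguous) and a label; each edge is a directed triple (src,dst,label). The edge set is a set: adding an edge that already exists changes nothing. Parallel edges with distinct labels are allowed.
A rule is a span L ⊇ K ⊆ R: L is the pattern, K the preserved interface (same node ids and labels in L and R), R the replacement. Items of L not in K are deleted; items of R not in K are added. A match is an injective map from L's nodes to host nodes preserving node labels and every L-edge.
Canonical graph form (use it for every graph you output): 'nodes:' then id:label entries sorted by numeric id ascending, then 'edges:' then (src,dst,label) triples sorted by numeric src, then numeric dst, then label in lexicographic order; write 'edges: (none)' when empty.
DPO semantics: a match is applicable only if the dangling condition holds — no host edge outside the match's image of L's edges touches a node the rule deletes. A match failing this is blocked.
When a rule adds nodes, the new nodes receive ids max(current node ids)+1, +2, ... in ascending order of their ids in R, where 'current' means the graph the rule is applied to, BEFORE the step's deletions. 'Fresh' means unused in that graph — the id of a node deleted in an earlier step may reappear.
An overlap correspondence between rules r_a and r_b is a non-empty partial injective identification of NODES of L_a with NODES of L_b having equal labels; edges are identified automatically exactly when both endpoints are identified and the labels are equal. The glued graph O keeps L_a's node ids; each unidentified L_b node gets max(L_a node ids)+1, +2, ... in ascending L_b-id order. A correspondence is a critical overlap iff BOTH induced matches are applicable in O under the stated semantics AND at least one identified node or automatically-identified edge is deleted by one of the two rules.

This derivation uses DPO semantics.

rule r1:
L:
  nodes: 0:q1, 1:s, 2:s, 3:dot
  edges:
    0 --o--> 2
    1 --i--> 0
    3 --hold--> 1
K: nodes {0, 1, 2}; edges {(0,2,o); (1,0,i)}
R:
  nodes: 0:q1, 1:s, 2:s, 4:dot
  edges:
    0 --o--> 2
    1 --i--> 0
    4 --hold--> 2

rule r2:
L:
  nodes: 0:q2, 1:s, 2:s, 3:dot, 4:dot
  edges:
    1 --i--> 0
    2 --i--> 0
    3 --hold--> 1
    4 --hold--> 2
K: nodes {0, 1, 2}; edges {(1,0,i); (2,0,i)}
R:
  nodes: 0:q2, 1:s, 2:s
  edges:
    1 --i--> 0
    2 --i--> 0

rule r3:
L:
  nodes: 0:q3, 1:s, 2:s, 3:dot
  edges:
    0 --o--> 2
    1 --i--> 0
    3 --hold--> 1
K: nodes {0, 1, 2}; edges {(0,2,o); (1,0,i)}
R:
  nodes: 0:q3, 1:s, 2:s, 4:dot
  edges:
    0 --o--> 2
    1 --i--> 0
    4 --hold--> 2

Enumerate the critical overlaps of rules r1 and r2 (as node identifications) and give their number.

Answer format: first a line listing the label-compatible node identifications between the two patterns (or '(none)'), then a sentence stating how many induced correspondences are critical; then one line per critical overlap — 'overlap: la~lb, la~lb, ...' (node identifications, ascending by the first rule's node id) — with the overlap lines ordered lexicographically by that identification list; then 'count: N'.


label-compatible node identifications between L(r1) and L(r2): 1~1, 1~2, 2~1, 2~2, 3~3, 3~4
4 of the induced correspondences are critical overlaps of r1 and r2.
overlap: 1~1, 2~2, 3~3
overlap: 1~1, 3~3
overlap: 1~2, 2~1, 3~4
overlap: 1~2, 3~4
count: 4


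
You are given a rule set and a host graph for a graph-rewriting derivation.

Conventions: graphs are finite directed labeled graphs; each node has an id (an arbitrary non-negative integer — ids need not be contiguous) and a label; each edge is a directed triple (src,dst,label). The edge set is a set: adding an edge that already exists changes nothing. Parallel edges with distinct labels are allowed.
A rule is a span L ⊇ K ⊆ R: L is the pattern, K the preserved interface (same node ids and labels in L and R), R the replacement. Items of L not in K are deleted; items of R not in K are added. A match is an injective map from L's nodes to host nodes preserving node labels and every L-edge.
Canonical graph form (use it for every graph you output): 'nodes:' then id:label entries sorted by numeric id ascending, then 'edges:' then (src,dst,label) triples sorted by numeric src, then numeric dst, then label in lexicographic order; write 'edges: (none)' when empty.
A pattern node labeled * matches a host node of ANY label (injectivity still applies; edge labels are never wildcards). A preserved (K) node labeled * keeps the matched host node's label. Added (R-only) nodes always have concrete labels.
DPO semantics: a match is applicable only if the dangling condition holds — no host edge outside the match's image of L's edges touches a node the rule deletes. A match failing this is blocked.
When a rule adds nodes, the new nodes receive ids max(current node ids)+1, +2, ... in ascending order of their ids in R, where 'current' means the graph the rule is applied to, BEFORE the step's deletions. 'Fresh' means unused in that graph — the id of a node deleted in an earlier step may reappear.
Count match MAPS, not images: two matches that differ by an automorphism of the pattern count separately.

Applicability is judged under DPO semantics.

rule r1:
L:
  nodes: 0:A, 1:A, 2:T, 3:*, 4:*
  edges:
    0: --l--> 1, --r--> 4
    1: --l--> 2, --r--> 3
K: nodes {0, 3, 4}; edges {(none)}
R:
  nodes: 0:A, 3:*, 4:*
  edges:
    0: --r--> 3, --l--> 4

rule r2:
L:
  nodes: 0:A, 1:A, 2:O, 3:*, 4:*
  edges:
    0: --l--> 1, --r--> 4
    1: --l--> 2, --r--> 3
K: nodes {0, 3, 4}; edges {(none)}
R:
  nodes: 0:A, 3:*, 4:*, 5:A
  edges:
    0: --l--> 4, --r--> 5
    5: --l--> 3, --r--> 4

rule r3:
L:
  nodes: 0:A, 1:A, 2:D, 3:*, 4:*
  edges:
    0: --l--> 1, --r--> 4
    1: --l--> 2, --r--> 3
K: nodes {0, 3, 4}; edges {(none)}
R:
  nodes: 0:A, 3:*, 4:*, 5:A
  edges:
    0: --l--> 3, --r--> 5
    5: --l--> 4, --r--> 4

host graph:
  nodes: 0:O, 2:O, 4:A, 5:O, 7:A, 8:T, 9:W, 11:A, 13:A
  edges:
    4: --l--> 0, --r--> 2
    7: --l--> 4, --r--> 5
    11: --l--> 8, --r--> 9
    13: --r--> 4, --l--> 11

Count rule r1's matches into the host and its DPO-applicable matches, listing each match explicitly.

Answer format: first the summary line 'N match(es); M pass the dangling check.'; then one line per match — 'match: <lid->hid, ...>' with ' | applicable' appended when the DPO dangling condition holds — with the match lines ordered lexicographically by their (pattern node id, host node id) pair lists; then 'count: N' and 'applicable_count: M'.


1 match(es); 1 pass the dangling check.
match: 0->13, 1->11, 2->8, 3->9, 4->4 | applicable
count: 1
applicable_count: 1
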